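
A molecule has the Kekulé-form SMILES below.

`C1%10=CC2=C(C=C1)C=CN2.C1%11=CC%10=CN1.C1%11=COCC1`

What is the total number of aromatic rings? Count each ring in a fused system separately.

The SMILES encodes a six-membered carbon ring with three alternating C=C double bonds, fused to a five-membered ring containing one N–H nitrogen and two C=C double bonds; a five-membered ring of four carbons and one nitrogen bearing a hydrogen, with two C=C double bonds; a five-membered ring of four carbons and one oxygen, with one C=C double bond and two sp³ carbons.
The fused 6/5-membered bicyclic (with one N–H) is a single π system with 9 sp² atoms and 10 π electrons from ring double bonds plus a heteroatom lone pair. 10 = 4(2)+2, so the system is aromatic and both rings count as aromatic (indole).
The 5-membered ring with one N–H is fully conjugated (every ring atom contributes a p orbital); 2 ring double bonds (4 π electrons) plus a heteroatom lone pair (2) give 6 π electrons. 6 = 4(1)+2, so it is aromatic (pyrrole).
The 5-membered ring with one oxygen has two sp³ carbons, so it is not fully conjugated — not aromatic (2,3-dihydrofuran).
3 of the 4 rings are aromatic. Total: 3.

3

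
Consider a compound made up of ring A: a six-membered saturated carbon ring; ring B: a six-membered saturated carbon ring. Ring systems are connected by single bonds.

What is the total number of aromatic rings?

Ring A has only sp³ atoms, so it is not fully conjugated — not aromatic (cyclohexane).
Ring B has only sp³ atoms, so it is not fully conjugated — not aromatic (cyclohexane).
No ring is aromatic. Total: 0.

0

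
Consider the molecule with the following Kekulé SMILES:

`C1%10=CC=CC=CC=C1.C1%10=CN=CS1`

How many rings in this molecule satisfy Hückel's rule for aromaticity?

The SMILES encodes an eight-membered carbon ring with four alternating C=C double bonds; a five-membered ring with a sulfur at position 1 and a nitrogen at position 3 (in a C=N bond), with two double bonds.
The 8-membered ring has only sp² ring atoms; a planar conformation would have a fully conjugated π system of 8 electrons. But 8 = 4(2), which is 4n not 4n+2, so it is not aromatic (cyclooctatetraene) — cyclooctatetraene distorts into a non-planar tub to avoid antiaromaticity.
The 5-membered ring with one sulfur and one =N– has a continuous p-orbital overlap around the ring; 2 ring double bonds (4 π electrons) plus a heteroatom lone pair (2) give 6 π electrons. That satisfies 4n+2 with n=1, so it is aromatic (thiazole).
1 of the 2 rings is aromatic. Total: 1.

1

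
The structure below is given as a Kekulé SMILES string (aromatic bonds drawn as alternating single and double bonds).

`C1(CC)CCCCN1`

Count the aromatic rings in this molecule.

0

The SMILES encodes a six-membered saturated ring of five carbons and one N–H nitrogen.
The 6-membered ring with one N–H has only sp³ atoms, so it is not fully conjugated — not aromatic (piperidine).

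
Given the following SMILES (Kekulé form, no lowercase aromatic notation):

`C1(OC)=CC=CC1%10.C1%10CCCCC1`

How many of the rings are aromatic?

The SMILES encodes a five-membered carbon ring with two conjugated C=C double bonds and one sp³ carbon; a six-membered saturated carbon ring.
The 5-membered ring has one sp³ carbon, so it is not fully conjugated — not aromatic (cyclopentadiene).
The 6-membered ring has only sp³ atoms, so it is not fully conjugated — not aromatic (cyclohexane).
None of the rings are aromatic. Total: 0.

0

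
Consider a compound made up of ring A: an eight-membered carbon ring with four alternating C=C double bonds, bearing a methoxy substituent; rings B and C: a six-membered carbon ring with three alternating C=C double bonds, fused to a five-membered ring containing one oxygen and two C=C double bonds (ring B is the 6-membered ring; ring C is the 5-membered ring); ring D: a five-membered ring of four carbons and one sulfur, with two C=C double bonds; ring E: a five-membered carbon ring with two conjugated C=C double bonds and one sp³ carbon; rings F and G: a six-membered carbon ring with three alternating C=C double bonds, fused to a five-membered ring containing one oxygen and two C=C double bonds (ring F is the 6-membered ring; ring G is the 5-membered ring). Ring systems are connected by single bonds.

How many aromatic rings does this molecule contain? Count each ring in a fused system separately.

Ring A has only sp² ring atoms; a planar conformation would have a fully conjugated π system of 8 electrons. But 8 = 4(2), which is 4n not 4n+2, so ring A is not aromatic (cyclooctatetraene) — cyclooctatetraene distorts into a non-planar tub to avoid antiaromaticity.
Rings B and C form a fused bicyclic system (with one oxygen) with 9 sp² atoms and 10 π electrons from ring double bonds plus a heteroatom lone pair. 10 = 4(2)+2, so the system is aromatic and both rings count as aromatic (benzofuran).
Ring D has a continuous p-orbital overlap around the ring; 2 ring double bonds (4 π electrons) plus a heteroatom lone pair (2) give 6 π electrons. That satisfies 4n+2 with n=1, so ring D is aromatic (thiophene).
Ring E has one sp³ carbon, so it is not fully conjugated — not aromatic (cyclopentadiene).
Rings F and G form a fused bicyclic system (with one oxygen) with 9 sp² atoms and 10 π electrons from ring double bonds plus a heteroatom lone pair. 10 = 4(2)+2, so the system is aromatic and both rings count as aromatic (benzofuran).
Aromatic: B, C, D, F, G. Total: 5.

5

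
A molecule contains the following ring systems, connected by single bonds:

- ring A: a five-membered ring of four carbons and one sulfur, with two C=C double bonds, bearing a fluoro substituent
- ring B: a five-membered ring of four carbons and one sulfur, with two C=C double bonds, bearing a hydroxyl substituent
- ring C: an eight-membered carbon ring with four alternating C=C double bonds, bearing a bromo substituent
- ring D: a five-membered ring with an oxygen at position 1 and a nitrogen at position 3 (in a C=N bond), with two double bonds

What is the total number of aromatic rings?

3

Ring A is planar and fully conjugated; 2 ring double bonds (4 π electrons) plus a heteroatom lone pair (2) give 6 π electrons. 6 = 4(1)+2, so ring A is aromatic (thiophene).
Ring B has a continuous p-orbital overlap around the ring; 2 ring double bonds (4 π electrons) plus a heteroatom lone pair (2) give 6 π electrons. 6 = 4(1)+2, so ring B is aromatic (thiophene).
Ring C has only sp² ring atoms; a planar conformation would have a fully conjugated π system of 8 electrons. But 8 = 4(2), which is 4n not 4n+2, so ring C is not aromatic (cyclooctatetraene) — cyclooctatetraene distorts into a non-planar tub to avoid antiaromaticity.
Ring D is fully conjugated (every ring atom contributes a p orbital); 2 ring double bonds (4 π electrons) plus a heteroatom lone pair (2) give 6 π electrons. Since 6 = 4n+2 (n=1), ring D is aromatic (oxazole).
Aromatic: A, B, D. Total: 3.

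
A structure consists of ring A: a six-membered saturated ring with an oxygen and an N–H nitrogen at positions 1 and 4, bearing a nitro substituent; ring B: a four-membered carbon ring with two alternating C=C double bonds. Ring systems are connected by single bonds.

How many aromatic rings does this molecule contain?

Ring A has only sp³ atoms, so it is not fully conjugated — not aromatic (morpholine).
Ring B has only sp² ring atoms; a planar conformation would have a fully conjugated π system of 4 electrons. But 4 = 4(1), which is 4n not 4n+2, so ring B is not aromatic (cyclobutadiene) — cyclobutadiene is antiaromatic and distorts to a rectangle.
No ring is aromatic. Total: 0.

0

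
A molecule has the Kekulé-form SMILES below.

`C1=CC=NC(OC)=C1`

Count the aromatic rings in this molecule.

The SMILES encodes a six-membered ring of five carbons and one nitrogen with three alternating double bonds.
The 6-membered ring with one nitrogen is fully conjugated (every ring atom contributes a p orbital); 3 ring double bonds give 6 π electrons. Since 6 = 4n+2 (n=1), it is aromatic (pyridine).

1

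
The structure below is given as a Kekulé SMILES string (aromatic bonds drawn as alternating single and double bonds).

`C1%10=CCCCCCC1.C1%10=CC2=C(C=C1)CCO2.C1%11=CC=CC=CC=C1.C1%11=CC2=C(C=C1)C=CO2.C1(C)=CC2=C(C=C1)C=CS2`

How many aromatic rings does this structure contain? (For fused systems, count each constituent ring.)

The SMILES encodes an eight-membered carbon ring with one C=C double bond; a six-membered carbon ring with three alternating C=C double bonds, fused to a five-membered ring containing one oxygen and two sp³ carbons; an eight-membered carbon ring with four alternating C=C double bonds; a six-membered carbon ring with three alternating C=C double bonds, fused to a five-membered ring containing one oxygen and two C=C double bonds; a six-membered carbon ring with three alternating C=C double bonds, fused to a five-membered ring containing one sulfur and two C=C double bonds.
The 8-membered ring has six sp³ carbons, so it is not fully conjugated — not aromatic (cyclooctene).
The 6-membered ring has a continuous p-orbital overlap around the ring; 3 ring double bonds give 6 π electrons. Since 6 = 4n+2 (n=1), it is aromatic (benzene ring).
The 5-membered ring with one oxygen has two sp³ carbons, so it is not fully conjugated — not aromatic (oxolane ring).
The second 8-membered ring has only sp² ring atoms; a planar conformation would have a fully conjugated π system of 8 electrons. But 8 = 4(2), which is 4n not 4n+2, so it is not aromatic (cyclooctatetraene) — cyclooctatetraene distorts into a non-planar tub to avoid antiaromaticity.
The fused 6/5-membered bicyclic (with one oxygen) is a single π system with 9 sp² atoms and 10 π electrons from ring double bonds plus a heteroatom lone pair. 10 = 4(2)+2, so the system is aromatic and both rings count as aromatic (benzofuran).
The fused 6/5-membered bicyclic (with one sulfur) is a single π system with 9 sp² atoms and 10 π electrons from ring double bonds plus a heteroatom lone pair. 10 = 4(2)+2, so the system is aromatic and both rings count as aromatic (benzothiophene).
5 of the 8 rings are aromatic. Total: 5.

5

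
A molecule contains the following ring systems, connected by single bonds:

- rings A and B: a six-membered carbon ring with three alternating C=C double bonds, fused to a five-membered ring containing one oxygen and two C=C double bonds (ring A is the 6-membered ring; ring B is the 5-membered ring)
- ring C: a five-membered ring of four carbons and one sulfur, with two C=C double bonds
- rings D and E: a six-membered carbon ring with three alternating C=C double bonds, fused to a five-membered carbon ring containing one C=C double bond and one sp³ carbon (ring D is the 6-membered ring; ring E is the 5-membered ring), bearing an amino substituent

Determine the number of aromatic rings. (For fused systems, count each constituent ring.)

4

Rings A and B form a fused bicyclic system (with one oxygen) with 9 sp² atoms and 10 π electrons from ring double bonds plus a heteroatom lone pair. 10 = 4(2)+2, so the system is aromatic and both rings count as aromatic (benzofuran).
Ring C is fully conjugated (every ring atom contributes a p orbital); 2 ring double bonds (4 π electrons) plus a heteroatom lone pair (2) give 6 π electrons. That satisfies 4n+2 with n=1, so ring C is aromatic (thiophene).
Ring D is planar and fully conjugated; 3 ring double bonds give 6 π electrons. 6 = 4(1)+2, so ring D is aromatic (benzene ring).
Ring E has one sp³ carbon, so it is not fully conjugated — not aromatic (cyclopentene ring).
Aromatic: A, B, C, D. Total: 4.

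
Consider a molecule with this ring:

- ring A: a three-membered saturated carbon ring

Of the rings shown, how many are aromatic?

0

Ring A has only sp³ atoms, so it is not fully conjugated — not aromatic (cyclopropane).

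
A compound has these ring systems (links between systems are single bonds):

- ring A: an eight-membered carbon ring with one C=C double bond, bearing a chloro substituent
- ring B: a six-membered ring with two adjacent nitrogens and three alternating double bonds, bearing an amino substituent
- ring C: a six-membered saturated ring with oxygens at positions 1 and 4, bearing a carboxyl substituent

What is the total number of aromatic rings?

Ring A has six sp³ carbons, so it is not fully conjugated — not aromatic (cyclooctene).
Ring B has a continuous p-orbital overlap around the ring; 3 ring double bonds give 6 π electrons. 6 = 4(1)+2, so ring B is aromatic (pyridazine).
Ring C has only sp³ atoms, so it is not fully conjugated — not aromatic (1,4-dioxane).
Aromatic: B. Total: 1.

1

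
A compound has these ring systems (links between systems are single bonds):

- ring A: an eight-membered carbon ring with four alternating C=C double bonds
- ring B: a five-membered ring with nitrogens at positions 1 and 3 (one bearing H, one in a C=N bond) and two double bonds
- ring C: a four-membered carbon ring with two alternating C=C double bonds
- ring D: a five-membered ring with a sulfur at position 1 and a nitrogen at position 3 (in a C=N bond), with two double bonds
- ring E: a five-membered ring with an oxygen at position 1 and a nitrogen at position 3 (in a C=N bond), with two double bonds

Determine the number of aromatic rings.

3

Ring A has only sp² ring atoms; a planar conformation would have a fully conjugated π system of 8 electrons. But 8 = 4(2), which is 4n not 4n+2, so ring A is not aromatic (cyclooctatetraene) — cyclooctatetraene distorts into a non-planar tub to avoid antiaromaticity.
Ring B has a continuous p-orbital overlap around the ring; 2 ring double bonds (4 π electrons) plus a heteroatom lone pair (2) give 6 π electrons. Since 6 = 4n+2 (n=1), ring B is aromatic (imidazole).
Ring C has only sp² ring atoms; a planar conformation would have a fully conjugated π system of 4 electrons. But 4 = 4(1), which is 4n not 4n+2, so ring C is not aromatic (cyclobutadiene) — cyclobutadiene is antiaromatic and distorts to a rectangle.
Ring D is fully conjugated (every ring atom contributes a p orbital); 2 ring double bonds (4 π electrons) plus a heteroatom lone pair (2) give 6 π electrons. 6 = 4(1)+2, so ring D is aromatic (thiazole).
Ring E is planar and fully conjugated; 2 ring double bonds (4 π electrons) plus a heteroatom lone pair (2) give 6 π electrons. 6 = 4(1)+2, so ring E is aromatic (oxazole).
Aromatic: B, D, E. Total: 3.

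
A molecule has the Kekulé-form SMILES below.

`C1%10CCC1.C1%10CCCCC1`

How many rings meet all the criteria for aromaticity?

0

The SMILES encodes a four-membered saturated carbon ring; a six-membered saturated carbon ring.
The 4-membered ring has only sp³ atoms, so it is not fully conjugated — not aromatic (cyclobutane).
The 6-membered ring has only sp³ atoms, so it is not fully conjugated — not aromatic (cyclohexane).
None of the rings are aromatic. Total: 0.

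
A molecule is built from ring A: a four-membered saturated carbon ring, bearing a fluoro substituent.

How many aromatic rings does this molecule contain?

Ring A has only sp³ atoms, so it is not fully conjugated — not aromatic (cyclobutane).

0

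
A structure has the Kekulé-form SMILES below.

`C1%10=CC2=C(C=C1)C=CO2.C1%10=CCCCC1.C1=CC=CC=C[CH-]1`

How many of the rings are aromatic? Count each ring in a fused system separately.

2

The SMILES encodes a six-membered carbon ring with three alternating C=C double bonds, fused to a five-membered ring containing one oxygen and two C=C double bonds; a six-membered carbon ring with one C=C double bond; a seven-membered all-carbon ring bearing a negative charge on one carbon, with three C=C double bonds.
The fused 6/5-membered bicyclic (with one oxygen) is a single π system with 9 sp² atoms and 10 π electrons from ring double bonds plus a heteroatom lone pair. 10 = 4(2)+2, so the system is aromatic and both rings count as aromatic (benzofuran).
The 6-membered ring has four sp³ carbons, so it is not fully conjugated — not aromatic (cyclohexene).
The 7-membered ring has only sp² ring atoms; a planar conformation would have a fully conjugated π system of 8 electrons. But 8 = 4(2), which is 4n not 4n+2, so it is not aromatic (cycloheptatrienyl anion).
2 of the 4 rings are aromatic. Total: 2.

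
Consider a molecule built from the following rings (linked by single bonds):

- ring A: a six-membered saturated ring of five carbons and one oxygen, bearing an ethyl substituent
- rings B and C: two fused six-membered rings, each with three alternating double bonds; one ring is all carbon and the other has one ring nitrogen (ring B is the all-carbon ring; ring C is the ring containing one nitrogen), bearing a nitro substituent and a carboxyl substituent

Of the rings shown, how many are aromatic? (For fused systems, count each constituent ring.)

2

Ring A has only sp³ atoms, so it is not fully conjugated — not aromatic (tetrahydropyran).
Rings B and C form a fused bicyclic system (with one nitrogen) with 10 sp² atoms and 10 π electrons from ring double bonds. 10 = 4(2)+2, so the system is aromatic and both rings count as aromatic (quinoline).
Aromatic: B, C. Total: 2.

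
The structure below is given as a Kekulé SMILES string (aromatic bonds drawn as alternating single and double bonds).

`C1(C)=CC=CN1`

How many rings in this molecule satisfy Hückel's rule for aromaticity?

1

The SMILES encodes a five-membered ring of four carbons and one nitrogen bearing a hydrogen, with two C=C double bonds.
The 5-membered ring with one N–H is fully conjugated (every ring atom contributes a p orbital); 2 ring double bonds (4 π electrons) plus a heteroatom lone pair (2) give 6 π electrons. 6 = 4(1)+2, so it is aromatic (pyrrole).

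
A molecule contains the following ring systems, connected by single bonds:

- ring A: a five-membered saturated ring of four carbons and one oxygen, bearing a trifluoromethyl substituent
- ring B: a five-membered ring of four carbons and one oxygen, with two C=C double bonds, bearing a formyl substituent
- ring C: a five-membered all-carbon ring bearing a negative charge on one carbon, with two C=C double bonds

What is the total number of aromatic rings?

Ring A has only sp³ atoms, so it is not fully conjugated — not aromatic (tetrahydrofuran).
Ring B is fully conjugated (every ring atom contributes a p orbital); 2 ring double bonds (4 π electrons) plus a heteroatom lone pair (2) give 6 π electrons. Since 6 = 4n+2 (n=1), ring B is aromatic (furan).
Ring C is planar and fully conjugated; 2 ring double bonds (4 π electrons) plus the carbanion lone pair (2) give 6 π electrons. Since 6 = 4n+2 (n=1), ring C is aromatic (cyclopentadienyl anion).
Aromatic: B, C. Total: 2.

2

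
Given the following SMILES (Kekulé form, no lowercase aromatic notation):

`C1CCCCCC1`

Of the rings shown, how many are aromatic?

The SMILES encodes a seven-membered saturated carbon ring.
The 7-membered ring has only sp³ atoms, so it is not fully conjugated — not aromatic (cycloheptane).

0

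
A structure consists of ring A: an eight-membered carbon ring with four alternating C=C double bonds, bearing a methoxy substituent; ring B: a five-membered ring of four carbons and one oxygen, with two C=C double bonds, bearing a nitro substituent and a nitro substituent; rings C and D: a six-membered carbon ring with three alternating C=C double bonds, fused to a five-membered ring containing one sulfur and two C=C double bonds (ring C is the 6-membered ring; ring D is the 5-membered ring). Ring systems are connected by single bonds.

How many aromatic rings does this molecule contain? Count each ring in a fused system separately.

3

Ring A has only sp² ring atoms; a planar conformation would have a fully conjugated π system of 8 electrons. But 8 = 4(2), which is 4n not 4n+2, so ring A is not aromatic (cyclooctatetraene) — cyclooctatetraene distorts into a non-planar tub to avoid antiaromaticity.
Ring B has a continuous p-orbital overlap around the ring; 2 ring double bonds (4 π electrons) plus a heteroatom lone pair (2) give 6 π electrons. 6 = 4(1)+2, so ring B is aromatic (furan).
Rings C and D form a fused bicyclic system (with one sulfur) with 9 sp² atoms and 10 π electrons from ring double bonds plus a heteroatom lone pair. 10 = 4(2)+2, so the system is aromatic and both rings count as aromatic (benzothiophene).
Aromatic: B, C, D. Total: 3.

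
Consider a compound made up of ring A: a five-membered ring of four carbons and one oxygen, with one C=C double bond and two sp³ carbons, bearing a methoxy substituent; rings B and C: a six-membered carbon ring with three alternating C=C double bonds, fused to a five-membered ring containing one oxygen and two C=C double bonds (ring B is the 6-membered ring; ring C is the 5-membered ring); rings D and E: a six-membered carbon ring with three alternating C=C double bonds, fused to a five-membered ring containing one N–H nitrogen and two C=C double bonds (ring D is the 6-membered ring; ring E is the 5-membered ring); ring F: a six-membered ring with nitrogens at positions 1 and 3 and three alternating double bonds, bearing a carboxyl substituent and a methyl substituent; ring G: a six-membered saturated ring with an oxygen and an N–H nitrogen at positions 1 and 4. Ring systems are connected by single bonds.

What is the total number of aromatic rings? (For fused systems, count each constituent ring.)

5

Ring A has two sp³ carbons, so it is not fully conjugated — not aromatic (2,3-dihydrofuran).
Rings B and C form a fused bicyclic system (with one oxygen) with 9 sp² atoms and 10 π electrons from ring double bonds plus a heteroatom lone pair. 10 = 4(2)+2, so the system is aromatic and both rings count as aromatic (benzofuran).
Rings D and E form a fused bicyclic system (with one N–H) with 9 sp² atoms and 10 π electrons from ring double bonds plus a heteroatom lone pair. 10 = 4(2)+2, so the system is aromatic and both rings count as aromatic (indole).
Ring F is planar and fully conjugated; 3 ring double bonds give 6 π electrons. That satisfies 4n+2 with n=1, so ring F is aromatic (pyrimidine).
Ring G has only sp³ atoms, so it is not fully conjugated — not aromatic (morpholine).
Aromatic: B, C, D, E, F. Total: 5.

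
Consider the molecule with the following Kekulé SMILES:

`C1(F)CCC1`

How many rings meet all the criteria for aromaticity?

The SMILES encodes a four-membered saturated carbon ring.
The 4-membered ring has only sp³ atoms, so it is not fully conjugated — not aromatic (cyclobutane).

0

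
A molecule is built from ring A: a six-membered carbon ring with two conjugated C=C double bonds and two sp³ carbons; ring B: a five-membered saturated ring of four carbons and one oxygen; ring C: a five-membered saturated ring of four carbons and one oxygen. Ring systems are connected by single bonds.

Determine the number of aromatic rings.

Ring A has two sp³ carbons, so it is not fully conjugated — not aromatic (1,3-cyclohexadiene).
Ring B has only sp³ atoms, so it is not fully conjugated — not aromatic (tetrahydrofuran).
Ring C has only sp³ atoms, so it is not fully conjugated — not aromatic (tetrahydrofuran).
No ring is aromatic. Total: 0.

0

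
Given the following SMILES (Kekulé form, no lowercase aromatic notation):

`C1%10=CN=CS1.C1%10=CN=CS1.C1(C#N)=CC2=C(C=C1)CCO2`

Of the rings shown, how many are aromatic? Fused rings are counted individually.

3

The SMILES encodes a five-membered ring with a sulfur at position 1 and a nitrogen at position 3 (in a C=N bond), with two double bonds; a five-membered ring with a sulfur at position 1 and a nitrogen at position 3 (in a C=N bond), with two double bonds; a six-membered carbon ring with three alternating C=C double bonds, fused to a five-membered ring containing one oxygen and two sp³ carbons.
The 5-membered ring with one sulfur and one =N– has a continuous p-orbital overlap around the ring; 2 ring double bonds (4 π electrons) plus a heteroatom lone pair (2) give 6 π electrons. Since 6 = 4n+2 (n=1), it is aromatic (thiazole).
The second 5-membered ring with one sulfur and one =N– has a continuous p-orbital overlap around the ring; 2 ring double bonds (4 π electrons) plus a heteroatom lone pair (2) give 6 π electrons. That satisfies 4n+2 with n=1, so it is aromatic (thiazole).
The 6-membered ring has a continuous p-orbital overlap around the ring; 3 ring double bonds give 6 π electrons. 6 = 4(1)+2, so it is aromatic (benzene ring).
The 5-membered ring with one oxygen has two sp³ carbons, so it is not fully conjugated — not aromatic (oxolane ring).
3 of the 4 rings are aromatic. Total: 3.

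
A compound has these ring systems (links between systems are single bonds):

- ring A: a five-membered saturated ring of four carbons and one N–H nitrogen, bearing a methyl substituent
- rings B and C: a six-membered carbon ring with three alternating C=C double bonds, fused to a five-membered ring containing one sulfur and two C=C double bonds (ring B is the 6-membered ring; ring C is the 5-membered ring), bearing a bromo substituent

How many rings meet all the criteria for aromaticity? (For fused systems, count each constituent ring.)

Ring A has only sp³ atoms, so it is not fully conjugated — not aromatic (pyrrolidine).
Rings B and C form a fused bicyclic system (with one sulfur) with 9 sp² atoms and 10 π electrons from ring double bonds plus a heteroatom lone pair. 10 = 4(2)+2, so the system is aromatic and both rings count as aromatic (benzothiophene).
Aromatic: B, C. Total: 2.

2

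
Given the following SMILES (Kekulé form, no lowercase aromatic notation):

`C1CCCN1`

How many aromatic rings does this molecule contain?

0

The SMILES encodes a five-membered saturated ring of four carbons and one N–H nitrogen.
The 5-membered ring with one N–H has only sp³ atoms, so it is not fully conjugated — not aromatic (pyrrolidine).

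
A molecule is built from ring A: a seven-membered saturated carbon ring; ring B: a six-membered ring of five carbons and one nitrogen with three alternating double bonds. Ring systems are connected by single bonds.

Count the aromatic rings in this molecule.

Ring A has only sp³ atoms, so it is not fully conjugated — not aromatic (cycloheptane).
Ring B has a continuous p-orbital overlap around the ring; 3 ring double bonds give 6 π electrons. Since 6 = 4n+2 (n=1), ring B is aromatic (pyridine).
Aromatic: B. Total: 1.

1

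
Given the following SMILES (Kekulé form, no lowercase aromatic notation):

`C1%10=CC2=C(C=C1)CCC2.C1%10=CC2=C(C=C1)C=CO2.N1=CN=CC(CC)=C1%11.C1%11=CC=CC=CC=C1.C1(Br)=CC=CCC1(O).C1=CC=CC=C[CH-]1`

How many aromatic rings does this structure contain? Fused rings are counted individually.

4

The SMILES encodes a six-membered carbon ring with three alternating C=C double bonds, fused to a saturated five-membered carbon ring; a six-membered carbon ring with three alternating C=C double bonds, fused to a five-membered ring containing one oxygen and two C=C double bonds; a six-membered ring with nitrogens at positions 1 and 3 and three alternating double bonds; an eight-membered carbon ring with four alternating C=C double bonds; a six-membered carbon ring with two conjugated C=C double bonds and two sp³ carbons; a seven-membered all-carbon ring bearing a negative charge on one carbon, with three C=C double bonds.
The 6-membered ring is fully conjugated (every ring atom contributes a p orbital); 3 ring double bonds give 6 π electrons. Since 6 = 4n+2 (n=1), it is aromatic (benzene ring).
The 5-membered ring has three sp³ carbons, so it is not fully conjugated — not aromatic (cyclopentane ring).
The fused 6/5-membered bicyclic (with one oxygen) is a single π system with 9 sp² atoms and 10 π electrons from ring double bonds plus a heteroatom lone pair. 10 = 4(2)+2, so the system is aromatic and both rings count as aromatic (benzofuran).
The 6-membered ring with two nitrogens (1,3) is fully conjugated (every ring atom contributes a p orbital); 3 ring double bonds give 6 π electrons. 6 = 4(1)+2, so it is aromatic (pyrimidine).
The 8-membered ring has only sp² ring atoms; a planar conformation would have a fully conjugated π system of 8 electrons. But 8 = 4(2), which is 4n not 4n+2, so it is not aromatic (cyclooctatetraene) — cyclooctatetraene distorts into a non-planar tub to avoid antiaromaticity.
The second 6-membered ring has two sp³ carbons, so it is not fully conjugated — not aromatic (1,3-cyclohexadiene).
The 7-membered ring has only sp² ring atoms; a planar conformation would have a fully conjugated π system of 8 electrons. But 8 = 4(2), which is 4n not 4n+2, so it is not aromatic (cycloheptatrienyl anion).
4 of the 8 rings are aromatic. Total: 4.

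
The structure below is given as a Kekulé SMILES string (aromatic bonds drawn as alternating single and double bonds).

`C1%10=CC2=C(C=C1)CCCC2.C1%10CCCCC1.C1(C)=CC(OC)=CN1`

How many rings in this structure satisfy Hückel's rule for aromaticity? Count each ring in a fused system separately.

The SMILES encodes a six-membered carbon ring with three alternating C=C double bonds, fused to a saturated six-membered carbon ring; a six-membered saturated carbon ring; a five-membered ring of four carbons and one nitrogen bearing a hydrogen, with two C=C double bonds.
The 6-membered ring is planar and fully conjugated; 3 ring double bonds give 6 π electrons. 6 = 4(1)+2, so it is aromatic (benzene ring).
The second 6-membered ring has four sp³ carbons, so it is not fully conjugated — not aromatic (cyclohexane ring).
The third 6-membered ring has only sp³ atoms, so it is not fully conjugated — not aromatic (cyclohexane).
The 5-membered ring with one N–H has a continuous p-orbital overlap around the ring; 2 ring double bonds (4 π electrons) plus a heteroatom lone pair (2) give 6 π electrons. That satisfies 4n+2 with n=1, so it is aromatic (pyrrole).
2 of the 4 rings are aromatic. Total: 2.

2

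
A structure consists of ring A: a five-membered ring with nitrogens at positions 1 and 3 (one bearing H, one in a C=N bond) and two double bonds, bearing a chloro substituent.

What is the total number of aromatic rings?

1

Ring A has a continuous p-orbital overlap around the ring; 2 ring double bonds (4 π electrons) plus a heteroatom lone pair (2) give 6 π electrons. That satisfies 4n+2 with n=1, so ring A is aromatic (imidazole).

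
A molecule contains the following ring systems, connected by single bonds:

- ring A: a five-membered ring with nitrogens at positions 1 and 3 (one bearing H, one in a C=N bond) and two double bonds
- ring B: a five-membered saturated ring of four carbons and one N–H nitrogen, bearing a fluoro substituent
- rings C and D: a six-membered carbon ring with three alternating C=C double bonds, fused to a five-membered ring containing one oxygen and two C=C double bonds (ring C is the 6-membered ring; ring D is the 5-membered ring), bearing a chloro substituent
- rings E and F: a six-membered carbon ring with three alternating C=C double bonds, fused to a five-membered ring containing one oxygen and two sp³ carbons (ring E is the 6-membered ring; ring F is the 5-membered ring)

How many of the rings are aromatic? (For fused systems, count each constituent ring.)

Ring A has a continuous p-orbital overlap around the ring; 2 ring double bonds (4 π electrons) plus a heteroatom lone pair (2) give 6 π electrons. 6 = 4(1)+2, so ring A is aromatic (imidazole).
Ring B has only sp³ atoms, so it is not fully conjugated — not aromatic (pyrrolidine).
Rings C and D form a fused bicyclic system (with one oxygen) with 9 sp² atoms and 10 π electrons from ring double bonds plus a heteroatom lone pair. 10 = 4(2)+2, so the system is aromatic and both rings count as aromatic (benzofuran).
Ring E is fully conjugated (every ring atom contributes a p orbital); 3 ring double bonds give 6 π electrons. Since 6 = 4n+2 (n=1), ring E is aromatic (benzene ring).
Ring F has two sp³ carbons, so it is not fully conjugated — not aromatic (oxolane ring).
Aromatic: A, C, D, E. Total: 4.

4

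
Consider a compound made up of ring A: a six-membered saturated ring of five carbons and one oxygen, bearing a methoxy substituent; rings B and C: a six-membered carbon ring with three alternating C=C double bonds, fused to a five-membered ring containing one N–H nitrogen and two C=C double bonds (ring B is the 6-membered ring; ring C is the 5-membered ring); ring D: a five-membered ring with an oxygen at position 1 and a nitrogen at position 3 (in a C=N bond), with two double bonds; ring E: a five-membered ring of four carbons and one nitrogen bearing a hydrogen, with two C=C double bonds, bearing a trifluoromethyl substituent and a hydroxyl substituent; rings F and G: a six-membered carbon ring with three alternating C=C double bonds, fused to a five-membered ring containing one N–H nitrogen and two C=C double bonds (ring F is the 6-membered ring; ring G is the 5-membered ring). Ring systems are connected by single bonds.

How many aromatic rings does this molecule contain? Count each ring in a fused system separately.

Ring A has only sp³ atoms, so it is not fully conjugated — not aromatic (tetrahydropyran).
Rings B and C form a fused bicyclic system (with one N–H) with 9 sp² atoms and 10 π electrons from ring double bonds plus a heteroatom lone pair. 10 = 4(2)+2, so the system is aromatic and both rings count as aromatic (indole).
Ring D is planar and fully conjugated; 2 ring double bonds (4 π electrons) plus a heteroatom lone pair (2) give 6 π electrons. That satisfies 4n+2 with n=1, so ring D is aromatic (oxazole).
Ring E is fully conjugated (every ring atom contributes a p orbital); 2 ring double bonds (4 π electrons) plus a heteroatom lone pair (2) give 6 π electrons. 6 = 4(1)+2, so ring E is aromatic (pyrrole).
Rings F and G form a fused bicyclic system (with one N–H) with 9 sp² atoms and 10 π electrons from ring double bonds plus a heteroatom lone pair. 10 = 4(2)+2, so the system is aromatic and both rings count as aromatic (indole).
Aromatic: B, C, D, E, F, G. Total: 6.

6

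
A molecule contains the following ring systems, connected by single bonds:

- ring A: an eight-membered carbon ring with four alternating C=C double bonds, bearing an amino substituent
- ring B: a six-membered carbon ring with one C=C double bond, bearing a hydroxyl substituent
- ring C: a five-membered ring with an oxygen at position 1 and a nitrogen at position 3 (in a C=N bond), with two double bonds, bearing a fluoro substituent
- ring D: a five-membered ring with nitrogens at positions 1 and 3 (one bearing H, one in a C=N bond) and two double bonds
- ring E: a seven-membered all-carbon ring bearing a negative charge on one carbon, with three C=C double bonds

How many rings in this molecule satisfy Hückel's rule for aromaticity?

Ring A has only sp² ring atoms; a planar conformation would have a fully conjugated π system of 8 electrons. But 8 = 4(2), which is 4n not 4n+2, so ring A is not aromatic (cyclooctatetraene) — cyclooctatetraene distorts into a non-planar tub to avoid antiaromaticity.
Ring B has four sp³ carbons, so it is not fully conjugated — not aromatic (cyclohexene).
Ring C has a continuous p-orbital overlap around the ring; 2 ring double bonds (4 π electrons) plus a heteroatom lone pair (2) give 6 π electrons. That satisfies 4n+2 with n=1, so ring C is aromatic (oxazole).
Ring D is planar and fully conjugated; 2 ring double bonds (4 π electrons) plus a heteroatom lone pair (2) give 6 π electrons. 6 = 4(1)+2, so ring D is aromatic (imidazole).
Ring E has only sp² ring atoms; a planar conformation would have a fully conjugated π system of 8 electrons. But 8 = 4(2), which is 4n not 4n+2, so ring E is not aromatic (cycloheptatrienyl anion).
Aromatic: C, D. Total: 2.

2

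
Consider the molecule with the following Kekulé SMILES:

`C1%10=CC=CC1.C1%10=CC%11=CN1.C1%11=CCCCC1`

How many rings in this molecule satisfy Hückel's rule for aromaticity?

The SMILES encodes a five-membered carbon ring with two conjugated C=C double bonds and one sp³ carbon; a five-membered ring of four carbons and one nitrogen bearing a hydrogen, with two C=C double bonds; a six-membered carbon ring with one C=C double bond.
The 5-membered ring has one sp³ carbon, so it is not fully conjugated — not aromatic (cyclopentadiene).
The 5-membered ring with one N–H is fully conjugated (every ring atom contributes a p orbital); 2 ring double bonds (4 π electrons) plus a heteroatom lone pair (2) give 6 π electrons. 6 = 4(1)+2, so it is aromatic (pyrrole).
The 6-membered ring has four sp³ carbons, so it is not fully conjugated — not aromatic (cyclohexene).
1 of the 3 rings is aromatic. Total: 1.

1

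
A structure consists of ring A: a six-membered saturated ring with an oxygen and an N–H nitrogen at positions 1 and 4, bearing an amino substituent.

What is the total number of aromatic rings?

0

Ring A has only sp³ atoms, so it is not fully conjugated — not aromatic (morpholine).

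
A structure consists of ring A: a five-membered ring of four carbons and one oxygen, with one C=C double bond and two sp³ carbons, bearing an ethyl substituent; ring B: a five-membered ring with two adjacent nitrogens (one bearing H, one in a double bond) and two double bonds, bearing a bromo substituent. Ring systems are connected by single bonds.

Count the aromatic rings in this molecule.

1

Ring A has two sp³ carbons, so it is not fully conjugated — not aromatic (2,3-dihydrofuran).
Ring B is planar and fully conjugated; 2 ring double bonds (4 π electrons) plus a heteroatom lone pair (2) give 6 π electrons. That satisfies 4n+2 with n=1, so ring B is aromatic (pyrazole).
Aromatic: B. Total: 1.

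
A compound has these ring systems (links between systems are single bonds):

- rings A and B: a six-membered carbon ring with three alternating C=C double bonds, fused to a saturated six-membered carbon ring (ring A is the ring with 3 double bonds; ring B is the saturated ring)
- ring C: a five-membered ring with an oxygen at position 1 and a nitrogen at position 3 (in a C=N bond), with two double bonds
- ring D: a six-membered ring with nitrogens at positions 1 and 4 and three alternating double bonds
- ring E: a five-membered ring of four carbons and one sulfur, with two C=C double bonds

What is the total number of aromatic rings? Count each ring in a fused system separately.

4

Ring A has a continuous p-orbital overlap around the ring; 3 ring double bonds give 6 π electrons. Since 6 = 4n+2 (n=1), ring A is aromatic (benzene ring).
Ring B has four sp³ carbons, so it is not fully conjugated — not aromatic (cyclohexane ring).
Ring C is fully conjugated (every ring atom contributes a p orbital); 2 ring double bonds (4 π electrons) plus a heteroatom lone pair (2) give 6 π electrons. 6 = 4(1)+2, so ring C is aromatic (oxazole).
Ring D is planar and fully conjugated; 3 ring double bonds give 6 π electrons. Since 6 = 4n+2 (n=1), ring D is aromatic (pyrazine).
Ring E is fully conjugated (every ring atom contributes a p orbital); 2 ring double bonds (4 π electrons) plus a heteroatom lone pair (2) give 6 π electrons. 6 = 4(1)+2, so ring E is aromatic (thiophene).
Aromatic: A, C, D, E. Total: 4.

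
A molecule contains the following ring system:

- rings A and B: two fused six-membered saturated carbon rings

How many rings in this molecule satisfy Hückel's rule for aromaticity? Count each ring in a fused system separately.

Ring A has only sp³ atoms, so it is not fully conjugated — not aromatic (cyclohexane ring).
Ring B has only sp³ atoms, so it is not fully conjugated — not aromatic (cyclohexane ring).
No ring is aromatic. Total: 0.

0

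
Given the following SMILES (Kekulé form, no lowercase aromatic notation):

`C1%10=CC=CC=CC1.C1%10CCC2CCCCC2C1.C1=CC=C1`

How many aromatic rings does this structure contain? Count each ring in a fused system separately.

0

The SMILES encodes a seven-membered carbon ring with three C=C double bonds and one sp³ carbon; two fused six-membered saturated carbon rings; a four-membered carbon ring with two alternating C=C double bonds.
The 7-membered ring has one sp³ carbon, so it is not fully conjugated — not aromatic (cycloheptatriene).
The 6-membered ring has only sp³ atoms, so it is not fully conjugated — not aromatic (cyclohexane ring).
The second 6-membered ring has only sp³ atoms, so it is not fully conjugated — not aromatic (cyclohexane ring).
The 4-membered ring has only sp² ring atoms; a planar conformation would have a fully conjugated π system of 4 electrons. But 4 = 4(1), which is 4n not 4n+2, so it is not aromatic (cyclobutadiene) — cyclobutadiene is antiaromatic and distorts to a rectangle.
None of the rings are aromatic. Total: 0.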